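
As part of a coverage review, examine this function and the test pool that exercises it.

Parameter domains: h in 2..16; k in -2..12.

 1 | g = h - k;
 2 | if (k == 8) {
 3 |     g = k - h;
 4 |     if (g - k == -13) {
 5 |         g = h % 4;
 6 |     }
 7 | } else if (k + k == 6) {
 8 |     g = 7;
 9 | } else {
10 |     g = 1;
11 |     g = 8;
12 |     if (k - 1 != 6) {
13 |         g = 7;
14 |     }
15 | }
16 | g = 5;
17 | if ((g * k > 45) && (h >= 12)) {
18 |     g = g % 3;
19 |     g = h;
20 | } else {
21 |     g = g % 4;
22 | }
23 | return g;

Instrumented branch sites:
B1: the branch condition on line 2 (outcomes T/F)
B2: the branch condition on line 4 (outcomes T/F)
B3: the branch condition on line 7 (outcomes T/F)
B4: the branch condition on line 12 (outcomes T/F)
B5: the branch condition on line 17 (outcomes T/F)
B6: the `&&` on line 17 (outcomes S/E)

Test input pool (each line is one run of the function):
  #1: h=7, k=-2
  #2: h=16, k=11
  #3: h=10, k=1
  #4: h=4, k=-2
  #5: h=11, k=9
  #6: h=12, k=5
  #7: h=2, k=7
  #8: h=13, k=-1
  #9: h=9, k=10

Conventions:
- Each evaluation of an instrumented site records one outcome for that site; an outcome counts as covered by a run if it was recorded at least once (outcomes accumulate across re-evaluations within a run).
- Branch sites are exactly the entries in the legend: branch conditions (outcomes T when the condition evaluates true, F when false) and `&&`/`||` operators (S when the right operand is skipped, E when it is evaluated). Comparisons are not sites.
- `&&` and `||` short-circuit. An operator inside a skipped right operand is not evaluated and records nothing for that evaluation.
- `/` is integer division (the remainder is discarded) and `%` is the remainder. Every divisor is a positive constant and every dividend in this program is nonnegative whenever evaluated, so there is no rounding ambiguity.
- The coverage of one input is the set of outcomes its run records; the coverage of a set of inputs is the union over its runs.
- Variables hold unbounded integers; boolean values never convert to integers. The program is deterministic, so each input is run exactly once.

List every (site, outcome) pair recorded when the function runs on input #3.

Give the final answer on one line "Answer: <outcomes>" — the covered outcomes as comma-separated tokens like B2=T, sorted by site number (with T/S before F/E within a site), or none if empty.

Simulating input #3 (h=10, k=1) step by step:
  B1->F, B3->F, B4->T, B6->S, B5->F
distinct outcomes covered: B1=F, B3=F, B4=T, B5=F, B6=S

Answer: B1=F, B3=F, B4=T, B5=F, B6=S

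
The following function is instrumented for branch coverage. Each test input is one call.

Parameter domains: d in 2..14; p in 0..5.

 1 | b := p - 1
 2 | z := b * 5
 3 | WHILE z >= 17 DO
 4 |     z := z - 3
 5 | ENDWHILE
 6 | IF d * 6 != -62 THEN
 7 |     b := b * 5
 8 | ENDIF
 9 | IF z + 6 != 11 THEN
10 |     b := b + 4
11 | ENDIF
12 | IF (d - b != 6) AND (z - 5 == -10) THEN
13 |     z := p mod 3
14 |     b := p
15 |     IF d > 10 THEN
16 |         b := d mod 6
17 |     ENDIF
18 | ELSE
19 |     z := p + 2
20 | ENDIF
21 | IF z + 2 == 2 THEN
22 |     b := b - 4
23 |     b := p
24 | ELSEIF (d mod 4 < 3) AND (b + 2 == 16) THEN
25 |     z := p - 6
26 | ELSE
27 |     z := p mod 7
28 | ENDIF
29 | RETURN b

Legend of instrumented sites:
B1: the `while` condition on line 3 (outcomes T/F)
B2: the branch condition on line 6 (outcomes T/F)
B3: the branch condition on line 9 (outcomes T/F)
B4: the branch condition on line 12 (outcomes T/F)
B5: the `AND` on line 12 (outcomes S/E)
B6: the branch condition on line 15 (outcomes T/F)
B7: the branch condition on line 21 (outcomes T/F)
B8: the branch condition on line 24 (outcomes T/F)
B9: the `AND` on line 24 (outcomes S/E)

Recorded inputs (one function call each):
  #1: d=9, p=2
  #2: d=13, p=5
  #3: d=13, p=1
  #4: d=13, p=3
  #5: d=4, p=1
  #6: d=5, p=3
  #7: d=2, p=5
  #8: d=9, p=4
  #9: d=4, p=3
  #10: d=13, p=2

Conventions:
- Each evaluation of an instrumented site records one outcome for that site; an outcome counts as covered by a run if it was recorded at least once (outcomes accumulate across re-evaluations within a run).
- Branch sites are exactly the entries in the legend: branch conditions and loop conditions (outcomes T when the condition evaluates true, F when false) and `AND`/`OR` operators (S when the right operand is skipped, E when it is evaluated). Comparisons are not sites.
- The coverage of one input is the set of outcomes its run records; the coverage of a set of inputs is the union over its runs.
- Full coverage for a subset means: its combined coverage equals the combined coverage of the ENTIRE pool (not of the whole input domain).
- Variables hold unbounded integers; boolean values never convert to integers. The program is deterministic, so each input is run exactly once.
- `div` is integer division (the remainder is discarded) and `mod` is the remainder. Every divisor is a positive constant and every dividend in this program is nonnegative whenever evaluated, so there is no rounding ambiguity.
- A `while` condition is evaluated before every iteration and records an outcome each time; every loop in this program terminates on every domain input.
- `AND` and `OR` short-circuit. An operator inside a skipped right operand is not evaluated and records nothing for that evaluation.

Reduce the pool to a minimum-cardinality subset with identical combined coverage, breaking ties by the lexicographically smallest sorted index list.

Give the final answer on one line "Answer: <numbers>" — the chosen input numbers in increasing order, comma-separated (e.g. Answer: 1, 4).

input #1 (d=9, p=2): events B1->F, B2->T, B3->F, B5->E, B4->F, B7->F, B9->E, B8->F; covers B1=F, B2=T, B3=F, B4=F, B5=E, B7=F, B8=F, B9=E
input #2 (d=13, p=5): events B1->T, B1->T, B1->F, B2->T, B3->T, B5->E, B4->F, B7->F, B9->E, B8->F; covers B1=T, B1=F, B2=T, B3=T, B4=F, B5=E, B7=F, B8=F, B9=E
input #3 (d=13, p=1): events B1->F, B2->T, B3->T, B5->E, B4->F, B7->F, B9->E, B8->F; covers B1=F, B2=T, B3=T, B4=F, B5=E, B7=F, B8=F, B9=E
input #4 (d=13, p=3): events B1->F, B2->T, B3->T, B5->E, B4->F, B7->F, B9->E, B8->T; covers B1=F, B2=T, B3=T, B4=F, B5=E, B7=F, B8=T, B9=E
input #5 (d=4, p=1): events B1->F, B2->T, B3->T, B5->E, B4->F, B7->F, B9->E, B8->F; covers B1=F, B2=T, B3=T, B4=F, B5=E, B7=F, B8=F, B9=E
input #6 (d=5, p=3): events B1->F, B2->T, B3->T, B5->E, B4->F, B7->F, B9->E, B8->T; covers B1=F, B2=T, B3=T, B4=F, B5=E, B7=F, B8=T, B9=E
input #7 (d=2, p=5): events B1->T, B1->T, B1->F, B2->T, B3->T, B5->E, B4->F, B7->F, B9->E, B8->F; covers B1=T, B1=F, B2=T, B3=T, B4=F, B5=E, B7=F, B8=F, B9=E
input #8 (d=9, p=4): events B1->F, B2->T, B3->T, B5->E, B4->F, B7->F, B9->E, B8->F; covers B1=F, B2=T, B3=T, B4=F, B5=E, B7=F, B8=F, B9=E
input #9 (d=4, p=3): events B1->F, B2->T, B3->T, B5->E, B4->F, B7->F, B9->E, B8->T; covers B1=F, B2=T, B3=T, B4=F, B5=E, B7=F, B8=T, B9=E
input #10 (d=13, p=2): events B1->F, B2->T, B3->F, B5->E, B4->F, B7->F, B9->E, B8->F; covers B1=F, B2=T, B3=F, B4=F, B5=E, B7=F, B8=F, B9=E
together the pool reaches 11 outcomes: B1=T, B1=F, B2=T, B3=T, B3=F, B4=F, B5=E, B7=F, B8=T, B8=F, B9=E
size 1 is not enough: best union over all size-1 subsets is 9/11
size 2 is not enough: best union over all size-2 subsets is 10/11
the canonical winner is {1, 2, 4}: size 3, full 11-outcome coverage, earliest index list among size-3 covers

Answer: 1, 2, 4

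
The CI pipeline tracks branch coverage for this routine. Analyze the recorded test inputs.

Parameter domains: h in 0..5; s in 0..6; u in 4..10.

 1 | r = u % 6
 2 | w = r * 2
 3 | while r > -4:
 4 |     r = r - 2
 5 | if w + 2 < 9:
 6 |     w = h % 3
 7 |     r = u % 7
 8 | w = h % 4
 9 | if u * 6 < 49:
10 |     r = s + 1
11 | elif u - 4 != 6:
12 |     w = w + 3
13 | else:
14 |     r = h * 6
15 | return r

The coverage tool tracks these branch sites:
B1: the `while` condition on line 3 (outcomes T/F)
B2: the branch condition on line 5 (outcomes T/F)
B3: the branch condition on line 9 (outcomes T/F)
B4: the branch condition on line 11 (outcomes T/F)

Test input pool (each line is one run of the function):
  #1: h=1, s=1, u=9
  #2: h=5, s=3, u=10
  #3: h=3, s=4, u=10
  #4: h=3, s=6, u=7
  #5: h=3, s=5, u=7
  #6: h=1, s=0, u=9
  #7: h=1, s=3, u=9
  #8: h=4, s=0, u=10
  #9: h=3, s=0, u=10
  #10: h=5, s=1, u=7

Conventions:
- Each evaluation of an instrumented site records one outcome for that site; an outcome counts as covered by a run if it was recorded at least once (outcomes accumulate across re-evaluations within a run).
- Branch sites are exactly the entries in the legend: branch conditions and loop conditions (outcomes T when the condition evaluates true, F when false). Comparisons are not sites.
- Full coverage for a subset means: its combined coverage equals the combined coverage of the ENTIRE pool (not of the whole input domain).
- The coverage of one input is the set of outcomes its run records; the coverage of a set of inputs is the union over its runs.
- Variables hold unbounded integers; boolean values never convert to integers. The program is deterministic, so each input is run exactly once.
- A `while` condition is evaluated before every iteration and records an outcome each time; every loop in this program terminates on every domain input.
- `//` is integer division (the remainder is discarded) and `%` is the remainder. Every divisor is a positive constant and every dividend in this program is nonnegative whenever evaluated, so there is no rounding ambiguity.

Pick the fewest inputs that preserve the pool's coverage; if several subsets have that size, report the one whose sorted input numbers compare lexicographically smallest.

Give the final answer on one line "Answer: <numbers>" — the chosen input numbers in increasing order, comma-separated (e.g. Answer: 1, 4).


#1 (h=1, s=1, u=9) -> covered: B1=T, B1=F, B2=T, B3=F, B4=T
#2 (h=5, s=3, u=10) -> covered: B1=T, B1=F, B2=F, B3=F, B4=F
#3 (h=3, s=4, u=10) -> covered: B1=T, B1=F, B2=F, B3=F, B4=F
#4 (h=3, s=6, u=7) -> covered: B1=T, B1=F, B2=T, B3=T
#5 (h=3, s=5, u=7) -> covered: B1=T, B1=F, B2=T, B3=T
#6 (h=1, s=0, u=9) -> covered: B1=T, B1=F, B2=T, B3=F, B4=T
#7 (h=1, s=3, u=9) -> covered: B1=T, B1=F, B2=T, B3=F, B4=T
#8 (h=4, s=0, u=10) -> covered: B1=T, B1=F, B2=F, B3=F, B4=F
#9 (h=3, s=0, u=10) -> covered: B1=T, B1=F, B2=F, B3=F, B4=F
#10 (h=5, s=1, u=7) -> covered: B1=T, B1=F, B2=T, B3=T
pool-wide coverage (8 outcomes): B1=T, B1=F, B2=T, B2=F, B3=T, B3=F, B4=T, B4=F
no size-1 subset reaches all 8 outcomes (best union: 5/8)
no size-2 subset reaches all 8 outcomes (best union: 7/8)
size 3: inputs {1, 2, 4} cover all 8 outcomes, and no lexicographically smaller subset of this size does
Answer: 1, 2, 4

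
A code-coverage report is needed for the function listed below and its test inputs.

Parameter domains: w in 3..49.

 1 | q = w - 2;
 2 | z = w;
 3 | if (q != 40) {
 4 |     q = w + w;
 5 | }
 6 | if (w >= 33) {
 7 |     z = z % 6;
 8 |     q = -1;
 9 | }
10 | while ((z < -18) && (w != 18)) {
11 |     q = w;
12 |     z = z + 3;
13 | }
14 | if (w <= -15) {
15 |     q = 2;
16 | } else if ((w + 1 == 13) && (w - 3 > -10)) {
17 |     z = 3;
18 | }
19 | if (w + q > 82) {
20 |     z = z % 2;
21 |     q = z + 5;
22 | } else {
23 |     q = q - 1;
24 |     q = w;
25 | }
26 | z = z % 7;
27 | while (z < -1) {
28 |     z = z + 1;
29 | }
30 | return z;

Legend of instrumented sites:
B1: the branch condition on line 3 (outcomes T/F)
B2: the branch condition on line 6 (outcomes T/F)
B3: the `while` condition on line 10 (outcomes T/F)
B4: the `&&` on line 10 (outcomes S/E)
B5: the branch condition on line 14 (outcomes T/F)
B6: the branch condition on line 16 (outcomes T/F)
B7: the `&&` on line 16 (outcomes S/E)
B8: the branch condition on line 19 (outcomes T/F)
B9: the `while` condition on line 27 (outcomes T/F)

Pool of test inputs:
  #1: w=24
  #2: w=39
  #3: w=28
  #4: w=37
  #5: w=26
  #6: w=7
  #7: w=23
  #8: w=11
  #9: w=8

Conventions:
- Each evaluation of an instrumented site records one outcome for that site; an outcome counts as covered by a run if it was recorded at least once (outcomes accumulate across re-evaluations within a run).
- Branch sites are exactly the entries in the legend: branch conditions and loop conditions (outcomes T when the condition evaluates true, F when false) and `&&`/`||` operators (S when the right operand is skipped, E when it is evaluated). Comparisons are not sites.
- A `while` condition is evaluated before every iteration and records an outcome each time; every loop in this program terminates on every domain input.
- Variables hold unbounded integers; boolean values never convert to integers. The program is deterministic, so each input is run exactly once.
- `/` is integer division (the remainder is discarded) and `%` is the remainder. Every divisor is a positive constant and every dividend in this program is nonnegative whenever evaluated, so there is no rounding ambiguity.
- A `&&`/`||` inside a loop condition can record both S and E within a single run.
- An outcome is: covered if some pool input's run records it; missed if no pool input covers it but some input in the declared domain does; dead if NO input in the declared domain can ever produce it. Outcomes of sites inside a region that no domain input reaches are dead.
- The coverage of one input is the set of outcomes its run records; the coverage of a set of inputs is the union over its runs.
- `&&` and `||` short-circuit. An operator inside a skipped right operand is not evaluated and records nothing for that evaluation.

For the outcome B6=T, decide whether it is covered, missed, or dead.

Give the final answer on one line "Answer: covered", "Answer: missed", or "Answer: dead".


no pool input records B6=T
but domain input (w=12) does record it -> reachable, so missed
Answer: missed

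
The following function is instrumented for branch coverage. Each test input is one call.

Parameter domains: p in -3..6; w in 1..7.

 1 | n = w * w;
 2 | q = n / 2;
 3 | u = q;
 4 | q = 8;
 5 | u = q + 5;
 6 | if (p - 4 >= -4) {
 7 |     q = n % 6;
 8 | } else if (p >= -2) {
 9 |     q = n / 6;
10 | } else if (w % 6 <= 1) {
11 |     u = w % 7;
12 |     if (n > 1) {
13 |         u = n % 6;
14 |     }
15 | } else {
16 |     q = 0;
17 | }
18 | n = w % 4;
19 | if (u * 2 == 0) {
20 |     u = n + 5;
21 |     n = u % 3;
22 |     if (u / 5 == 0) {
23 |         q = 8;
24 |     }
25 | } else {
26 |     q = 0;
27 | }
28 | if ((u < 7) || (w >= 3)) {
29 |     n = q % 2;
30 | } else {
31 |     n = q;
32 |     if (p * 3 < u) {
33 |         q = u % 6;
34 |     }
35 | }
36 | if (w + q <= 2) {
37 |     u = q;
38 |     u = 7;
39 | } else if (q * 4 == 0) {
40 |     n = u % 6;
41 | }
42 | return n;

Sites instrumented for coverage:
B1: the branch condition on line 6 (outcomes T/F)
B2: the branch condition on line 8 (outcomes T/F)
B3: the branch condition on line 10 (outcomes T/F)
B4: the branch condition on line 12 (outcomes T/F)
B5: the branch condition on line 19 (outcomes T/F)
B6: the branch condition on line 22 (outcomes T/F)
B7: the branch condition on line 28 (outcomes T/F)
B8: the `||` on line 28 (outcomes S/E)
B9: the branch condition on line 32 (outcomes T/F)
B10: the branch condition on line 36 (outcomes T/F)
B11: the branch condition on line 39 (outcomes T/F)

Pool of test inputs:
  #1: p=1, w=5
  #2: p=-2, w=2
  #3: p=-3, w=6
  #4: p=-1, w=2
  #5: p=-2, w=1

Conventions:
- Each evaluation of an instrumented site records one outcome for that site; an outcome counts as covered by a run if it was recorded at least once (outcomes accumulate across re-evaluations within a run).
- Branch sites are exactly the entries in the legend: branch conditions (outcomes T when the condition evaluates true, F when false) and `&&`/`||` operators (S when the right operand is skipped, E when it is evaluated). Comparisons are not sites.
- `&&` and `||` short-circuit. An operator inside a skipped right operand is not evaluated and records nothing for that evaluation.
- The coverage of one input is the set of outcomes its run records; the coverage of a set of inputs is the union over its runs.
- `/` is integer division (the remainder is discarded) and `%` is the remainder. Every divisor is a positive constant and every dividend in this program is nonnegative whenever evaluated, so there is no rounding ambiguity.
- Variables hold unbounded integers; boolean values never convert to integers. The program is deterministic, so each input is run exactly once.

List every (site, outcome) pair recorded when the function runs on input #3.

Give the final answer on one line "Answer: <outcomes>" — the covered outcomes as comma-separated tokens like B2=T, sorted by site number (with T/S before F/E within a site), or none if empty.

Simulating input #3 (p=-3, w=6) step by step:
  B1->F, B2->F, B3->T, B4->T, B5->T, B6->F, B8->E, B7->T, B10->F, B11->F
collecting distinct outcomes: B1=F, B2=F, B3=T, B4=T, B5=T, B6=F, B7=T, B8=E, B10=F, B11=F

Answer: B1=F, B2=F, B3=T, B4=T, B5=T, B6=F, B7=T, B8=E, B10=F, B11=F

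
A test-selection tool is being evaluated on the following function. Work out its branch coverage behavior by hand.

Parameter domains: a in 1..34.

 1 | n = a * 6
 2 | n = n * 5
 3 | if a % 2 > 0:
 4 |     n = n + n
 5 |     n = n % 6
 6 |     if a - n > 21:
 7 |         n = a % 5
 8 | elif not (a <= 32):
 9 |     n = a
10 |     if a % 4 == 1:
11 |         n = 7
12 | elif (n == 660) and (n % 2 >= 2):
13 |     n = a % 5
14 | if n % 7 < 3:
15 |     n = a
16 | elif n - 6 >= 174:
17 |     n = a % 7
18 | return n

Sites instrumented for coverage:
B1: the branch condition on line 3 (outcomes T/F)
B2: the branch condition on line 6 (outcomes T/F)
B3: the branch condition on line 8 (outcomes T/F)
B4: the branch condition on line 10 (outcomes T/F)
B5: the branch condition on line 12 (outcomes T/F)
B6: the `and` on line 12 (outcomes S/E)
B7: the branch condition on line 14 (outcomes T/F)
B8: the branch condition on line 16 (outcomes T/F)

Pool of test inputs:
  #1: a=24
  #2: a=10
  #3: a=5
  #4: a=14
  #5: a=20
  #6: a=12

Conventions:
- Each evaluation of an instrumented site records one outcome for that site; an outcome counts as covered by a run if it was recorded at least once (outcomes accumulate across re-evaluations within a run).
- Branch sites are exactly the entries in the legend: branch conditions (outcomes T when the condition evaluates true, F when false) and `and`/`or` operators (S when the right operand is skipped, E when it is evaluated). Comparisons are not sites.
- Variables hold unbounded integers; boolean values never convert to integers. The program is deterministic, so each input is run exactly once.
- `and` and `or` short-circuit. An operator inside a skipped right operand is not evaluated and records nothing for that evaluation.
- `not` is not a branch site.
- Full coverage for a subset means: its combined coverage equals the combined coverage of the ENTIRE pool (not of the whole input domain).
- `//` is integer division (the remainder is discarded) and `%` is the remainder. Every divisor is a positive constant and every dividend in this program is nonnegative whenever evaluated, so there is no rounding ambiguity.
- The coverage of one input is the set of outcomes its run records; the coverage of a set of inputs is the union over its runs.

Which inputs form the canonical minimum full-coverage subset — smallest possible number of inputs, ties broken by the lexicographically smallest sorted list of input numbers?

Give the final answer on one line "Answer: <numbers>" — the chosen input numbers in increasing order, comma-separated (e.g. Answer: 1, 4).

input #1 (a=24): events B1->F, B3->F, B6->S, B5->F, B7->F, B8->T; covers B1=F, B3=F, B5=F, B6=S, B7=F, B8=T
input #2 (a=10): events B1->F, B3->F, B6->S, B5->F, B7->F, B8->T; covers B1=F, B3=F, B5=F, B6=S, B7=F, B8=T
input #3 (a=5): events B1->T, B2->F, B7->T; covers B1=T, B2=F, B7=T
input #4 (a=14): events B1->F, B3->F, B6->S, B5->F, B7->T; covers B1=F, B3=F, B5=F, B6=S, B7=T
input #5 (a=20): events B1->F, B3->F, B6->S, B5->F, B7->F, B8->T; covers B1=F, B3=F, B5=F, B6=S, B7=F, B8=T
input #6 (a=12): events B1->F, B3->F, B6->S, B5->F, B7->F, B8->T; covers B1=F, B3=F, B5=F, B6=S, B7=F, B8=T
the full pool covers 9 outcomes: B1=T, B1=F, B2=F, B3=F, B5=F, B6=S, B7=T, B7=F, B8=T
every size-1 subset falls short of the 9 outcomes (best: 6/9)
the canonical winner is {1, 3}: size 2, full 9-outcome coverage, earliest index list among size-2 covers

Answer: 1, 3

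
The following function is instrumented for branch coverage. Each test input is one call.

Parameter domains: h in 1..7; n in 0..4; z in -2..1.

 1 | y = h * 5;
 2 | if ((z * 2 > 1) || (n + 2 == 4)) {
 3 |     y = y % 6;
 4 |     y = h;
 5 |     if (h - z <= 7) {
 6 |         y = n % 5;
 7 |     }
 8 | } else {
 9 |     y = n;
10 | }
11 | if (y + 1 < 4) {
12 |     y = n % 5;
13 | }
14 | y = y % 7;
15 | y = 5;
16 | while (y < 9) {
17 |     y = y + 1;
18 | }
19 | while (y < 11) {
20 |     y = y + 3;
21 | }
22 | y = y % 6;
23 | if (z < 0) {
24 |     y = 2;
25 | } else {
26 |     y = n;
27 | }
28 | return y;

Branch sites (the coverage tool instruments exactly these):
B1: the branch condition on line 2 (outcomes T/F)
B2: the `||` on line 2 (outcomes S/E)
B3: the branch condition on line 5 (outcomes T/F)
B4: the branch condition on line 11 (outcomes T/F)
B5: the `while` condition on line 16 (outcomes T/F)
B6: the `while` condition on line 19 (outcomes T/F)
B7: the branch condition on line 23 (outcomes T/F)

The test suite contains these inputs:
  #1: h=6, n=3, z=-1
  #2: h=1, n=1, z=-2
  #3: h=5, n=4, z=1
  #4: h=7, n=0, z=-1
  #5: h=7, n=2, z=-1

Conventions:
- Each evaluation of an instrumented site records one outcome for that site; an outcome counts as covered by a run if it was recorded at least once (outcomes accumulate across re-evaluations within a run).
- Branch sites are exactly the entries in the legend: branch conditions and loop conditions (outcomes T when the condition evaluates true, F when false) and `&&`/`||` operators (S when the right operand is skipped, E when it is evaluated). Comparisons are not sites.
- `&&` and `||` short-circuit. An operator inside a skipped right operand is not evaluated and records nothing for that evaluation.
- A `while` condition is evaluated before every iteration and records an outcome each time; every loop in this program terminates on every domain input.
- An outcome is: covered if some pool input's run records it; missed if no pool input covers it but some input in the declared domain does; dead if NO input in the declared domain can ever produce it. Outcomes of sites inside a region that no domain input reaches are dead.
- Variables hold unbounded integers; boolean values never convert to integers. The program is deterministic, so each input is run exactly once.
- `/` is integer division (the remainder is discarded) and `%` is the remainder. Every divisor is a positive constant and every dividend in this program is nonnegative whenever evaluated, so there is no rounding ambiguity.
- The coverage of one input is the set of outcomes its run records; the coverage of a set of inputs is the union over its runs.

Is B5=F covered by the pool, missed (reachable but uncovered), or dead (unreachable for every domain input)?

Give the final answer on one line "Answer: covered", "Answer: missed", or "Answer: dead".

B5=F is recorded by pool input(s) 1, 2, 3, 4, 5 -> covered

Answer: covered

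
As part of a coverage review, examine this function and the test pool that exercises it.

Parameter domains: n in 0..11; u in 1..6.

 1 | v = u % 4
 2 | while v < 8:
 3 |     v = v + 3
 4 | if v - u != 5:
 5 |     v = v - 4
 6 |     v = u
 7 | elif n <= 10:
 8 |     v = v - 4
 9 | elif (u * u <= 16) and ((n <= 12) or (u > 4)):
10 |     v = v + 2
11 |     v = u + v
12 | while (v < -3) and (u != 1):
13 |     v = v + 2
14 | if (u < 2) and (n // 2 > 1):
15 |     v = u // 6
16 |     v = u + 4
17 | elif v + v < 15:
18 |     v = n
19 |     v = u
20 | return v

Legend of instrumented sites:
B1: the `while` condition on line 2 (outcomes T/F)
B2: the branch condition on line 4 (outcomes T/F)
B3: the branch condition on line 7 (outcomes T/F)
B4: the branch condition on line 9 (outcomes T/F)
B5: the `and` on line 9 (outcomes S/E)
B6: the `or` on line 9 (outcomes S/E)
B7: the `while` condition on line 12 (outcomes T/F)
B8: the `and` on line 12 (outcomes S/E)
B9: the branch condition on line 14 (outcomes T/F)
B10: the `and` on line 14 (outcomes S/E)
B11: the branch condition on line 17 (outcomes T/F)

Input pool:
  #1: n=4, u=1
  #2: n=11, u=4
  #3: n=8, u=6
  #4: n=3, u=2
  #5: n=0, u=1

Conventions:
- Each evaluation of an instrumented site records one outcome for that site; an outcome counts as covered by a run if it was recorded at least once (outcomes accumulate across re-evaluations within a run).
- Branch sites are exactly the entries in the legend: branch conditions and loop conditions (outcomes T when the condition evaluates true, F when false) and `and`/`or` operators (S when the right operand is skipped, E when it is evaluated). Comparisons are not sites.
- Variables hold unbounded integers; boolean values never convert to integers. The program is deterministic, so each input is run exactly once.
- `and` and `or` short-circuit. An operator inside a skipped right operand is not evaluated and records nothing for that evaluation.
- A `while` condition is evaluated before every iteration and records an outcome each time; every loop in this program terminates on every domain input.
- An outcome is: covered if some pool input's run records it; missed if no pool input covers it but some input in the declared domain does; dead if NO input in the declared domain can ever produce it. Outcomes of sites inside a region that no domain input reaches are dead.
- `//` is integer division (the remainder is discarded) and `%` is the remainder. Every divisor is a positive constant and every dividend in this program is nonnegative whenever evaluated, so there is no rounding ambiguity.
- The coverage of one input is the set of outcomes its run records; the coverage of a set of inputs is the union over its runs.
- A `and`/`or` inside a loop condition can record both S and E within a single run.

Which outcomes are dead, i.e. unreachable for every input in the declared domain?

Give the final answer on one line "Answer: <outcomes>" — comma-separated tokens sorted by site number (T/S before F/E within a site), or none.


sweeping the full domain (72 inputs) for each outcome:
  B6=E: unreachable across the whole domain -> dead
  B7=T: unreachable across the whole domain -> dead
  B8=E: unreachable across the whole domain -> dead
  reachable outcomes have witnesses, e.g. B1=T (e.g. n=0, u=1), B1=F (e.g. n=0, u=1), B2=T (e.g. n=0, u=1), B2=F (e.g. n=0, u=4)
Answer: B6=E, B7=T, B8=E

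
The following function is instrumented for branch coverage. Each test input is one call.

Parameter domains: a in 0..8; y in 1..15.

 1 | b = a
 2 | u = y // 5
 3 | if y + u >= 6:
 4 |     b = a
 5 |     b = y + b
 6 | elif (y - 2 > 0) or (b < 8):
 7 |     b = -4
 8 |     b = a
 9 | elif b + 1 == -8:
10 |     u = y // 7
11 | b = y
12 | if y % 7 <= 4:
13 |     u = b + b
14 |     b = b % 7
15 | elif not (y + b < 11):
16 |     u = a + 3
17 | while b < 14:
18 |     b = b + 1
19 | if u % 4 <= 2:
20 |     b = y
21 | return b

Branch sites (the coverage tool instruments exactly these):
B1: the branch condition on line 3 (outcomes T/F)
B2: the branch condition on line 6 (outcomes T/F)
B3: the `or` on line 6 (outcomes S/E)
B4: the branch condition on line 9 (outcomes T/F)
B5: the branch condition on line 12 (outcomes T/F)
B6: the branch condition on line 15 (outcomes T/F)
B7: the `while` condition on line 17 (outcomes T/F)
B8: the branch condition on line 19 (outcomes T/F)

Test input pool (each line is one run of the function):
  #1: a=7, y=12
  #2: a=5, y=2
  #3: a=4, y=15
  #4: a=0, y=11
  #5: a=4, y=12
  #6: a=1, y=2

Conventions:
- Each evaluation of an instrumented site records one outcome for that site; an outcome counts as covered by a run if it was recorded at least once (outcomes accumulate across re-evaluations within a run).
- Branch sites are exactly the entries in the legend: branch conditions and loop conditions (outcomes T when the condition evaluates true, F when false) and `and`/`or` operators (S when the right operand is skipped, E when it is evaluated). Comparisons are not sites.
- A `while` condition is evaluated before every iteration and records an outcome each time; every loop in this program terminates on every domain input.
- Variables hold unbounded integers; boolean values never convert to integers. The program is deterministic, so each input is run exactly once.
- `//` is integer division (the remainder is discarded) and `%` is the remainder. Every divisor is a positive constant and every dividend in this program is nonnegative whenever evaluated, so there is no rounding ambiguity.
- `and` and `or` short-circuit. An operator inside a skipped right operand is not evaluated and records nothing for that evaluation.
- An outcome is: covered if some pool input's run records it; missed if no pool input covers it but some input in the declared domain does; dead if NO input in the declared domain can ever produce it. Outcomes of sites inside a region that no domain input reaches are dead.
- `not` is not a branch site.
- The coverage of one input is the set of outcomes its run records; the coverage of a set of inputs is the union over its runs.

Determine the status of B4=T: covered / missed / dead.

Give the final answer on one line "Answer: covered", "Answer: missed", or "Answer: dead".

no pool input records B4=T
checking all 135 inputs in the declared domain: B4=T is never recorded -> dead

Answer: dead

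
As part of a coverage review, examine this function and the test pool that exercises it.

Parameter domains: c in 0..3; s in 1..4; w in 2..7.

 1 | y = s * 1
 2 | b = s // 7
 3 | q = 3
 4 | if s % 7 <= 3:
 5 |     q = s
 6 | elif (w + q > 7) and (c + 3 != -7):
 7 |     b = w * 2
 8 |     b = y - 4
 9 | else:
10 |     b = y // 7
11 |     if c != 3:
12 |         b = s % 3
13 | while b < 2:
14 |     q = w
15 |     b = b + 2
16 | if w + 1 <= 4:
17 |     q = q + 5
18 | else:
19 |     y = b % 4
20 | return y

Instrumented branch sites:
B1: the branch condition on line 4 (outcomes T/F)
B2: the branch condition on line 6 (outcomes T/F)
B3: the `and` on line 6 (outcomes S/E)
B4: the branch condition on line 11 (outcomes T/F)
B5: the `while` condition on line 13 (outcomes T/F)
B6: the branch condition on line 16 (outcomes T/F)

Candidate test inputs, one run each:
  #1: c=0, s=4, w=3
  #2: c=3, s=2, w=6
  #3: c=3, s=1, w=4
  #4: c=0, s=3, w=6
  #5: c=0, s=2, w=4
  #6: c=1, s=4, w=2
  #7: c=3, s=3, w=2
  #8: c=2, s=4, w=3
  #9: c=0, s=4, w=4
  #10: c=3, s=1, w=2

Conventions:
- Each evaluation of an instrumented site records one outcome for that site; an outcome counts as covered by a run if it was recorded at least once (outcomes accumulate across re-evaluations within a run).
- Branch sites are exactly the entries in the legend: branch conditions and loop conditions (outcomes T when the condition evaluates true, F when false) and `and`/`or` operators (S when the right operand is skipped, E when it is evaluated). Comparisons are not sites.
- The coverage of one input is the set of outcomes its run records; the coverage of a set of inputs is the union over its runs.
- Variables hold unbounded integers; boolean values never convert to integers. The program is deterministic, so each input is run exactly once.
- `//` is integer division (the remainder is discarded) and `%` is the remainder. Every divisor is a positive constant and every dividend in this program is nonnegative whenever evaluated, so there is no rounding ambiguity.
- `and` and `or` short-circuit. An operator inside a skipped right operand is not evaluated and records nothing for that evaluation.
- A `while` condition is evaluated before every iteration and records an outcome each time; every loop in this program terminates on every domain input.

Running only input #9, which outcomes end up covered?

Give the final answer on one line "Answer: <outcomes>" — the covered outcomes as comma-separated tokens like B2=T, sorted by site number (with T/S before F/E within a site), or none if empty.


Event log for input #9 (c=0, s=4, w=4):
  B1->F, B3->S, B2->F, B4->T, B5->T, B5->F, B6->F
as a set, this run covers: B1=F, B2=F, B3=S, B4=T, B5=T, B5=F, B6=F
Answer: B1=F, B2=F, B3=S, B4=T, B5=T, B5=F, B6=F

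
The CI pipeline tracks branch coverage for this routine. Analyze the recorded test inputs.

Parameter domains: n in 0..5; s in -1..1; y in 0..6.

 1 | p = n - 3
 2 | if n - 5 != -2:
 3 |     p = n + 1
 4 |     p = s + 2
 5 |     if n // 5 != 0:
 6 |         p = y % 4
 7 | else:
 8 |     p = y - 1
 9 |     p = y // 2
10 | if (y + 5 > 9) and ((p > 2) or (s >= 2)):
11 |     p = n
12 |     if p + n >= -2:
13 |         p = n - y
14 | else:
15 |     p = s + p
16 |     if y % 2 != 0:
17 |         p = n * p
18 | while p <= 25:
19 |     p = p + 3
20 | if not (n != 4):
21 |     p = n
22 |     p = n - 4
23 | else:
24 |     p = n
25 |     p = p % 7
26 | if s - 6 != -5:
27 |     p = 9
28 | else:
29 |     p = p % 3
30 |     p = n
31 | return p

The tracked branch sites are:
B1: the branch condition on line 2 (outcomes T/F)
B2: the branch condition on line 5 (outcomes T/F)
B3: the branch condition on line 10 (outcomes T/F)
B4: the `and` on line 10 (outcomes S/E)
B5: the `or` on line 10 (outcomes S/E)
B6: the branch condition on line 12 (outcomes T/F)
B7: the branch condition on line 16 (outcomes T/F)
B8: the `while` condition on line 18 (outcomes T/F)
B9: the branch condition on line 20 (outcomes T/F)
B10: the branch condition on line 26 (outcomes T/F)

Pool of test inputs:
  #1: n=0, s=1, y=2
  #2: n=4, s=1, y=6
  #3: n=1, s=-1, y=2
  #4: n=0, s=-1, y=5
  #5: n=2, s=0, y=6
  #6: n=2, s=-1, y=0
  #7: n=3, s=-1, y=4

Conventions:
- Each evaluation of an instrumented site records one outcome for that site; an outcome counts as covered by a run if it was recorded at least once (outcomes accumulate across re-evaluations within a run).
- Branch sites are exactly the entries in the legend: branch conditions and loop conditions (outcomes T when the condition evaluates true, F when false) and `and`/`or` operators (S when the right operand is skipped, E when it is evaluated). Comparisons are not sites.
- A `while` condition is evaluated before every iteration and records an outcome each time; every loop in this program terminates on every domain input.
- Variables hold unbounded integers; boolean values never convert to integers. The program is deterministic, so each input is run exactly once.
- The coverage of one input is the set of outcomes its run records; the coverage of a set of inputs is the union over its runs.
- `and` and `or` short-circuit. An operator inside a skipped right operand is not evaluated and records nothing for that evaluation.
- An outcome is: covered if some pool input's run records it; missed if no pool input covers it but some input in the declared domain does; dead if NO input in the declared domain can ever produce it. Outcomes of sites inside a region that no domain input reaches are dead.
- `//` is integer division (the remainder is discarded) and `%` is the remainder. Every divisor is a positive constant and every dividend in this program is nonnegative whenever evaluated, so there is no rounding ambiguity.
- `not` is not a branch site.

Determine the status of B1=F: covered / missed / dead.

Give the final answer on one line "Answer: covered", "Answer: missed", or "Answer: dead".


B1=F is recorded by pool input(s) 7 -> covered
Answer: covered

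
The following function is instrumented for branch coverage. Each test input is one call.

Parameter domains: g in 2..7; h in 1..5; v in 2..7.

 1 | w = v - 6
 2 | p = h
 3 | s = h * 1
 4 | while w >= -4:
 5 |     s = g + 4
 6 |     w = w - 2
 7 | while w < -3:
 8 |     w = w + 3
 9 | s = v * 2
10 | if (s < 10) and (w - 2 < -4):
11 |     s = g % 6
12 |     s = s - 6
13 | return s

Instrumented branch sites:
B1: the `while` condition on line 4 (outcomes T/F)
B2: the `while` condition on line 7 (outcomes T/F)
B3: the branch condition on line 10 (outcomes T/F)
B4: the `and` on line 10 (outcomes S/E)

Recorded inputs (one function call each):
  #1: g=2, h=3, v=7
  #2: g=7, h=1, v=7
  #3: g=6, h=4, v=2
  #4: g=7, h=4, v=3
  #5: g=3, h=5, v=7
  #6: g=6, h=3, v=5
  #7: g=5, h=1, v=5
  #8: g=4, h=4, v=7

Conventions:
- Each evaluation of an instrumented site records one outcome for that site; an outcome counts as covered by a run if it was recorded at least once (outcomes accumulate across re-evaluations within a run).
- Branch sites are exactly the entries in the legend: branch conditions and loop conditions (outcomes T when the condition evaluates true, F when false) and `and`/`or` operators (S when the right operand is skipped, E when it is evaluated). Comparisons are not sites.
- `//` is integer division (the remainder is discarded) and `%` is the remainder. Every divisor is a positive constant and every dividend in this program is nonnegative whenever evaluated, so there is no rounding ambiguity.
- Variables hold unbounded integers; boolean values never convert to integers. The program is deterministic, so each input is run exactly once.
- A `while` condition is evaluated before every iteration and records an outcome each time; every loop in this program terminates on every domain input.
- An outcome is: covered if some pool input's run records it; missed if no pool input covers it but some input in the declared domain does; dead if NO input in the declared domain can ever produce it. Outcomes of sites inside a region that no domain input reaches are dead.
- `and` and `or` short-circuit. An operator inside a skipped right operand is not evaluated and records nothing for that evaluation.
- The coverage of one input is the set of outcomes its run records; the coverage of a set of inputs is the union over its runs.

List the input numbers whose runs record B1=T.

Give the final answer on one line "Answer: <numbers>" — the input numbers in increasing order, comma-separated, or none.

input #1 (g=2, h=3, v=7): produces B1=T
input #2 (g=7, h=1, v=7): produces B1=T
input #3 (g=6, h=4, v=2): produces B1=T
input #4 (g=7, h=4, v=3): produces B1=T
input #5 (g=3, h=5, v=7): produces B1=T
input #6 (g=6, h=3, v=5): produces B1=T
input #7 (g=5, h=1, v=5): produces B1=T
input #8 (g=4, h=4, v=7): produces B1=T

Answer: 1, 2, 3, 4, 5, 6, 7, 8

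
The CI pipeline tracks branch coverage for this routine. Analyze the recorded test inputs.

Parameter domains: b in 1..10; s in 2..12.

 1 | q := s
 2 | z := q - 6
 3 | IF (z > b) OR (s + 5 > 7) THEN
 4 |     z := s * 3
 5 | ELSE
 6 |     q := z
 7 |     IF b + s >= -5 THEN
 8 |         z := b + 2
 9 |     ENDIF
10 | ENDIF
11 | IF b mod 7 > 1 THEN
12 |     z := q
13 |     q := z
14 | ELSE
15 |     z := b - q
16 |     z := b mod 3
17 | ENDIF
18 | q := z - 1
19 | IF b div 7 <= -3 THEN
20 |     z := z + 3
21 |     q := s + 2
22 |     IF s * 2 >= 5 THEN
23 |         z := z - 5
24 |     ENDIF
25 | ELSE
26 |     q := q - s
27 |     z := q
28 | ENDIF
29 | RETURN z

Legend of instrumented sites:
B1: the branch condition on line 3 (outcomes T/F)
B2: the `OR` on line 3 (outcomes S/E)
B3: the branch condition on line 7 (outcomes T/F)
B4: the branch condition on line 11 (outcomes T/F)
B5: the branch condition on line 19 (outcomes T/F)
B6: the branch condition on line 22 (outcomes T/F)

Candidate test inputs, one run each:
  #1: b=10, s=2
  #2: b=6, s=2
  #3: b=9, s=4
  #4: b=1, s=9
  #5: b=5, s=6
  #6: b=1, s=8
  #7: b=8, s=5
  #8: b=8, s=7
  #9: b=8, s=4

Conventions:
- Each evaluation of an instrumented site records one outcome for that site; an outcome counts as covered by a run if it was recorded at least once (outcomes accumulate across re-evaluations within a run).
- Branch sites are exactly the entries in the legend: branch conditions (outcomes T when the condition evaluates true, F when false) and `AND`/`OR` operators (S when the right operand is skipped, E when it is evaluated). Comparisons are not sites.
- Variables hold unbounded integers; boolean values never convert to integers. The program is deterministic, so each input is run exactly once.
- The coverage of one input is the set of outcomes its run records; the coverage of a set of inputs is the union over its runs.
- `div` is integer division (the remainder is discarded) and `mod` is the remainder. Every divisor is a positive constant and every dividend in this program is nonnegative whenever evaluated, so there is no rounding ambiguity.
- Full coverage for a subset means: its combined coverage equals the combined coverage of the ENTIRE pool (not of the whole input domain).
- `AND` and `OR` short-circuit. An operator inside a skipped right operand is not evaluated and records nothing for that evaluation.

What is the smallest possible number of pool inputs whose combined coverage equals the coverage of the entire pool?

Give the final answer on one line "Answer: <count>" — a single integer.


test 1 (b=10, s=2) hits B1=F, B2=E, B3=T, B4=T, B5=F
test 2 (b=6, s=2) hits B1=F, B2=E, B3=T, B4=T, B5=F
test 3 (b=9, s=4) hits B1=T, B2=E, B4=T, B5=F
test 4 (b=1, s=9) hits B1=T, B2=S, B4=F, B5=F
test 5 (b=5, s=6) hits B1=T, B2=E, B4=T, B5=F
test 6 (b=1, s=8) hits B1=T, B2=S, B4=F, B5=F
test 7 (b=8, s=5) hits B1=T, B2=E, B4=F, B5=F
test 8 (b=8, s=7) hits B1=T, B2=E, B4=F, B5=F
test 9 (b=8, s=4) hits B1=T, B2=E, B4=F, B5=F
the full pool covers 8 outcomes: B1=T, B1=F, B2=S, B2=E, B3=T, B4=T, B4=F, B5=F
checked all size-1 subsets: none covers 8 outcomes (max 5/8)
the canonical winner is {1, 4}: size 2, full 8-outcome coverage, earliest index list among size-2 covers
Answer: 2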